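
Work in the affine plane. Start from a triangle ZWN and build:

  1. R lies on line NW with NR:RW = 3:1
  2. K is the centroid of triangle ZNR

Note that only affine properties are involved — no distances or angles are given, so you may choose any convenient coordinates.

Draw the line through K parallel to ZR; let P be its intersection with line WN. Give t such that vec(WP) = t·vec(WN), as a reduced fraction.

t = 1/2

Assign Z = (0, 0), W = (1, 0), N = (0, 1) — the answer is frame-independent, so this choice is without loss of generality.
1. R lies on line NW with NR:RW = 3:1 ⇒ R = (3/4, 1/4)
2. K is the centroid of triangle ZNR ⇒ K = (1/4, 5/12)
through K parallel to ZR: direction (3/4, 1/4); meets WN at P = (1/2, 1/2)
P = W + t·(N−W) with t = 1/2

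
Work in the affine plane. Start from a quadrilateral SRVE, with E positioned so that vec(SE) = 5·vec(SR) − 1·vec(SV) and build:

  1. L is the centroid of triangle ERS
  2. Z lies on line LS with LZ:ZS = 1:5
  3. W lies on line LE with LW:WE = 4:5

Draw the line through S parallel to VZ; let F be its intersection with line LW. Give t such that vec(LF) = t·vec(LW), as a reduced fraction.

Set S = (0, 0), R = (1, 0), V = (0, 1), E = (5, -1); any affine frame gives the same invariant.
1. L is the centroid of triangle ERS ⇒ L = (2, -1/3)
2. Z lies on line LS with LZ:ZS = 1:5 ⇒ Z = (5/3, -5/18)
3. W lies on line LE with LW:WE = 4:5 ⇒ W = (10/3, -17/27)
through S parallel to VZ: direction (5/3, -23/18); meets LW at F = (-10/49, 23/147)
F = L + t·(W−L) with t = -81/49

t = -81/49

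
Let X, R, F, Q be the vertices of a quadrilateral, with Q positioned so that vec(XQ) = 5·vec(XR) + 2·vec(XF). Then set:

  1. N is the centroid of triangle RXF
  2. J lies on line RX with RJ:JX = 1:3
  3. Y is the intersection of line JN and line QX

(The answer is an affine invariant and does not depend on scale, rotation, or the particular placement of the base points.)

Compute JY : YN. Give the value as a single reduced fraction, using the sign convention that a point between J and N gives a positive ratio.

JY:YN = 3/2

Set X = (0, 0), R = (1, 0), F = (0, 1), Q = (5, 2); any affine frame gives the same invariant.
1. N is the centroid of triangle RXF ⇒ N = (1/3, 1/3)
2. J lies on line RX with RJ:JX = 1:3 ⇒ J = (3/4, 0)
3. Y is the intersection of line JN and line QX ⇒ Y = (1/2, 1/5)
Y = J + t·(N−J) with t = 3/5, so JY:YN = t:(1−t) = 3/5:2/5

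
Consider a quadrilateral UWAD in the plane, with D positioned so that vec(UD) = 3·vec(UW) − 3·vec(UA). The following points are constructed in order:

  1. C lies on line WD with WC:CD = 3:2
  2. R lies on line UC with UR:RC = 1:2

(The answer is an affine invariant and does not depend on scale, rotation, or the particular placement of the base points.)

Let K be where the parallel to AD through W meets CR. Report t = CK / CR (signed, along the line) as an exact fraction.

Set U = (0, 0), W = (1, 0), A = (0, 1), D = (3, -3); any affine frame gives the same invariant.
1. C lies on line WD with WC:CD = 3:2 ⇒ C = (11/5, -9/5)
2. R lies on line UC with UR:RC = 1:2 ⇒ R = (11/15, -3/5)
through W parallel to AD: direction (3, -4); meets CR at K = (44/17, -36/17)
K = C + t·(R−C) with t = -9/34

t = -9/34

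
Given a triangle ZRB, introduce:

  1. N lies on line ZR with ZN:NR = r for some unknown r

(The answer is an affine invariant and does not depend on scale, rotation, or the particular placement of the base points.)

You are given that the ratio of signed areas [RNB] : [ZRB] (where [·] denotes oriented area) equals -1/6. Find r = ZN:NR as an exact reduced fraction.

Set Z = (0, 0), R = (1, 0), B = (0, 1); any affine frame gives the same invariant.
1. With ZN:NR = r, write λ = r/(r+1) so N = Z + λ·(R−Z); N is affine-linear in λ
Every point depending on N is an affine combination of N and λ-independent points, so each such coordinate is linear in λ; the λ² term in each signed area is a multiple of (R−Z)×(R−Z) = 0, so 2·[RNB] and 2·[ZRB] are each linear in λ. Evaluating at λ=0 and λ=1:
  2·[RNB] = λ − 1,   2·[ZRB] = 1
So [RNB]:[ZRB] = (λ − 1) / (1). Setting this equal to -1/6:
  λ − 1 = -1/6·(1)  ⇒  λ = 5/6
Then r = λ/(1−λ) = (5/6)/(1/6) = 5. Check: with r = 5, N = (5/6, 0) and [RNB]:[ZRB] = -1/6 as required.

r = 5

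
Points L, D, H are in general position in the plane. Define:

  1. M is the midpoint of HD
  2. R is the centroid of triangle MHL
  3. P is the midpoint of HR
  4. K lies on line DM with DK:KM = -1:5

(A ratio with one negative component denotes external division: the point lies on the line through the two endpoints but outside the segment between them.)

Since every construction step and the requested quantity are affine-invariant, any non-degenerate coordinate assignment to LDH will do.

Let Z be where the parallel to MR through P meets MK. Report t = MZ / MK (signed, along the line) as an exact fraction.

Choose coordinates L = (0, 0), D = (1, 0), H = (0, 1).
1. M is the midpoint of HD ⇒ M = (1/2, 1/2)
2. R is the centroid of triangle MHL ⇒ R = (1/6, 1/2)
3. P is the midpoint of HR ⇒ P = (1/12, 3/4)
4. K lies on line DM with DK:KM = -1:5 ⇒ K = (9/8, -1/8)
through P parallel to MR: direction (-1/3, 0); meets MK at Z = (1/4, 3/4)
Z = M + t·(K−M) with t = -2/5

t = -2/5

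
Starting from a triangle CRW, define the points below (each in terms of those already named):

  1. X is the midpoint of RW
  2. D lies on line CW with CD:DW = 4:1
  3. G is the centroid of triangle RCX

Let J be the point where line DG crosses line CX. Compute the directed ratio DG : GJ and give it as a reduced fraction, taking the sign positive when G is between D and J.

Assign C = (0, 0), R = (1, 0), W = (0, 1) — the answer is frame-independent, so this choice is without loss of generality.
1. X is the midpoint of RW ⇒ X = (1/2, 1/2)
2. D lies on line CW with CD:DW = 4:1 ⇒ D = (0, 4/5)
3. G is the centroid of triangle RCX ⇒ G = (1/2, 1/6)
line DG meets CX at J = (6/17, 6/17)
G = D + t·(J−D) with t = 17/12, so DG:GJ = 17/12:-5/12

DG:GJ = -17/5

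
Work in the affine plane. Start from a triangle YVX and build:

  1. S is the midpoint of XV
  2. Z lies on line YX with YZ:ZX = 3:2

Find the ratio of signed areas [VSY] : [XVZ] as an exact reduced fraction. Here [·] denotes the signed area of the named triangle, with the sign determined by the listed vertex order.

Set Y = (0, 0), V = (1, 0), X = (0, 1); any affine frame gives the same invariant.
1. S is the midpoint of XV ⇒ S = (1/2, 1/2)
2. Z lies on line YX with YZ:ZX = 3:2 ⇒ Z = (0, 3/5)
2·[VSY] = 1/2, 2·[XVZ] = -2/5
[VSY]:[XVZ] = 1/2:-2/5 = -5/4

[VSY]:[XVZ] = -5/4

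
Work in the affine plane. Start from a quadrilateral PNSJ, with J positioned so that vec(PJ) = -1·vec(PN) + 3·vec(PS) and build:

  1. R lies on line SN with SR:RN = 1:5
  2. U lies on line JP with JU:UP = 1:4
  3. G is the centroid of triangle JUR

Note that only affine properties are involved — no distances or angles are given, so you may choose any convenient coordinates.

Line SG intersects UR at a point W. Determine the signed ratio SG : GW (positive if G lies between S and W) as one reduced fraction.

Set P = (0, 0), N = (1, 0), S = (0, 1), J = (-1, 3); any affine frame gives the same invariant.
1. R lies on line SN with SR:RN = 1:5 ⇒ R = (1/6, 5/6)
2. U lies on line JP with JU:UP = 1:4 ⇒ U = (-4/5, 12/5)
3. G is the centroid of triangle JUR ⇒ G = (-49/90, 187/90)
line SG meets UR at W = (-49/170, 267/170)
G = S + t·(W−S) with t = 17/9, so SG:GW = 17/9:-8/9

SG:GW = -17/8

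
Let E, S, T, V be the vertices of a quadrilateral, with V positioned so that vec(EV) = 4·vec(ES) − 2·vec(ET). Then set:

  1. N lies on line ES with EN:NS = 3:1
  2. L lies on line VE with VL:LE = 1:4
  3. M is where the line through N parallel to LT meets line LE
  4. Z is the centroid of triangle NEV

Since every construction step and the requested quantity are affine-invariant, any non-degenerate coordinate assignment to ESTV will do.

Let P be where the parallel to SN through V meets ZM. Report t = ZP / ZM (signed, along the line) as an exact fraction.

Assign E = (0, 0), S = (1, 0), T = (0, 1), V = (4, -2) — the answer is frame-independent, so this choice is without loss of generality.
1. N lies on line ES with EN:NS = 3:1 ⇒ N = (3/4, 0)
2. L lies on line VE with VL:LE = 1:4 ⇒ L = (16/5, -8/5)
3. M is where the line through N parallel to LT meets line LE ⇒ M = (39/20, -39/40)
4. Z is the centroid of triangle NEV ⇒ Z = (19/12, -2/3)
through V parallel to SN: direction (-1/4, 0); meets ZM at P = (469/148, -2)
P = Z + t·(M−Z) with t = 160/37

t = 160/37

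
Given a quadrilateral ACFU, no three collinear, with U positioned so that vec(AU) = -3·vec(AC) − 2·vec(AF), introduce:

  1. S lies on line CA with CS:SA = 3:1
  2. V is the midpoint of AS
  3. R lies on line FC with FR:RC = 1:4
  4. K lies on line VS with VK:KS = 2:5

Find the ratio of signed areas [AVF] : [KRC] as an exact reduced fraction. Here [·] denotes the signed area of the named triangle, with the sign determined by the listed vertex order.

Set A = (0, 0), C = (1, 0), F = (0, 1), U = (-3, -2); any affine frame gives the same invariant.
1. S lies on line CA with CS:SA = 3:1 ⇒ S = (1/4, 0)
2. V is the midpoint of AS ⇒ V = (1/8, 0)
3. R lies on line FC with FR:RC = 1:4 ⇒ R = (1/5, 4/5)
4. K lies on line VS with VK:KS = 2:5 ⇒ K = (9/56, 0)
2·[AVF] = 1/8, 2·[KRC] = -47/70
[AVF]:[KRC] = 1/8:-47/70 = -35/188

[AVF]:[KRC] = -35/188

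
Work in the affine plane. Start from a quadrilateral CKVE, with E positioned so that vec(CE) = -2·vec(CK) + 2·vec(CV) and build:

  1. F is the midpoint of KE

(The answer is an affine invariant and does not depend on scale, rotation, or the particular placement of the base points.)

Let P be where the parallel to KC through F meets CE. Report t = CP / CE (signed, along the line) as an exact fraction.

Choose coordinates C = (0, 0), K = (1, 0), V = (0, 1), E = (-2, 2).
1. F is the midpoint of KE ⇒ F = (-1/2, 1)
through F parallel to KC: direction (-1, 0); meets CE at P = (-1, 1)
P = C + t·(E−C) with t = 1/2

t = 1/2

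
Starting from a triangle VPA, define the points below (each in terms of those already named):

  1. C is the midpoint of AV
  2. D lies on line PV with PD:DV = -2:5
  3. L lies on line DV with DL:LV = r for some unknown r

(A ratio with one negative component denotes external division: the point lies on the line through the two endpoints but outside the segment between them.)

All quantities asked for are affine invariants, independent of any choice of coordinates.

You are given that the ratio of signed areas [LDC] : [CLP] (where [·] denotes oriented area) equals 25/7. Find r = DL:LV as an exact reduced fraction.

r = 5/4

Set V = (0, 0), P = (1, 0), A = (0, 1); any affine frame gives the same invariant.
1. C is the midpoint of AV ⇒ C = (0, 1/2)
2. D lies on line PV with PD:DV = -2:5 ⇒ D = (5/3, 0)
3. With DL:LV = r, write λ = r/(r+1) so L = D + λ·(V−D); L is affine-linear in λ
Every point depending on L is an affine combination of L and λ-independent points, so each such coordinate is linear in λ; the λ² term in each signed area is a multiple of (V−D)×(V−D) = 0, so 2·[LDC] and 2·[CLP] are each linear in λ. Evaluating at λ=0 and λ=1:
  2·[LDC] = 5/6·λ,   2·[CLP] = 5/6·λ − 1/3
So [LDC]:[CLP] = (5/6·λ) / (5/6·λ − 1/3). Setting this equal to 25/7:
  5/6·λ = 25/7·(5/6·λ − 1/3)  ⇒  λ = 5/9
Then r = λ/(1−λ) = (5/9)/(4/9) = 5/4. Check: with r = 5/4, L = (20/27, 0) and [LDC]:[CLP] = 25/7 as required.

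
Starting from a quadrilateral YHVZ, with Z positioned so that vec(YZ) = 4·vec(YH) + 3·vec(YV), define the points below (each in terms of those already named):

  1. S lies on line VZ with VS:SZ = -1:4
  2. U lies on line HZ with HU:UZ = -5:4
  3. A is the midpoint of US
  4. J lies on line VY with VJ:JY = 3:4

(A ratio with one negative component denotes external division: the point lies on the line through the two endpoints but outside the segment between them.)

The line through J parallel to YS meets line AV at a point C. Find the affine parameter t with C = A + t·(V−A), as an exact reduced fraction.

t = 125/119

Choose coordinates Y = (0, 0), H = (1, 0), V = (0, 1), Z = (4, 3).
1. S lies on line VZ with VS:SZ = -1:4 ⇒ S = (-4/3, 1/3)
2. U lies on line HZ with HU:UZ = -5:4 ⇒ U = (16, 15)
3. A is the midpoint of US ⇒ A = (22/3, 23/3)
4. J lies on line VY with VJ:JY = 3:4 ⇒ J = (0, 4/7)
through J parallel to YS: direction (-4/3, 1/3); meets AV at C = (-44/119, 79/119)
C = A + t·(V−A) with t = 125/119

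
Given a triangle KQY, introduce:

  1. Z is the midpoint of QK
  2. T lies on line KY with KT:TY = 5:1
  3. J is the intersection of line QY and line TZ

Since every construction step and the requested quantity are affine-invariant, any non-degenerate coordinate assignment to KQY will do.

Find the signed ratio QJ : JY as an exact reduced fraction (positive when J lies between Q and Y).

QJ:JY = -5

Choose coordinates K = (0, 0), Q = (1, 0), Y = (0, 1).
1. Z is the midpoint of QK ⇒ Z = (1/2, 0)
2. T lies on line KY with KT:TY = 5:1 ⇒ T = (0, 5/6)
3. J is the intersection of line QY and line TZ ⇒ J = (-1/4, 5/4)
J = Q + t·(Y−Q) with t = 5/4, so QJ:JY = t:(1−t) = 5/4:-1/4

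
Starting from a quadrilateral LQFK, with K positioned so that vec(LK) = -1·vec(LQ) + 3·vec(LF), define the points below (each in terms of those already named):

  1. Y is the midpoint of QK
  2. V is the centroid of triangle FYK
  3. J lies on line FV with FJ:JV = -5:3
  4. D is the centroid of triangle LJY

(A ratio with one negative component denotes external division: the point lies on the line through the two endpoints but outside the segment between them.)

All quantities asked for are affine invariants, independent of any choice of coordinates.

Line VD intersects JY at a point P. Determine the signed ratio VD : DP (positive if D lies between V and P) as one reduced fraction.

Set L = (0, 0), Q = (1, 0), F = (0, 1), K = (-1, 3); any affine frame gives the same invariant.
1. Y is the midpoint of QK ⇒ Y = (0, 3/2)
2. V is the centroid of triangle FYK ⇒ V = (-1/3, 11/6)
3. J lies on line FV with FJ:JV = -5:3 ⇒ J = (-5/6, 37/12)
4. D is the centroid of triangle LJY ⇒ D = (-5/18, 55/36)
line VD meets JY at P = (-5/12, 55/24)
D = V + t·(P−V) with t = -2/3, so VD:DP = -2/3:5/3

VD:DP = -2/5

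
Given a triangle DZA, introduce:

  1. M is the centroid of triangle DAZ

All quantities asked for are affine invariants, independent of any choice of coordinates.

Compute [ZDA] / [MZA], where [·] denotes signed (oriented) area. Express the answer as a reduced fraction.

[ZDA]:[MZA] = -3

Set D = (0, 0), Z = (1, 0), A = (0, 1); any affine frame gives the same invariant.
1. M is the centroid of triangle DAZ ⇒ M = (1/3, 1/3)
2·[ZDA] = -1, 2·[MZA] = 1/3
[ZDA]:[MZA] = -1:1/3 = -3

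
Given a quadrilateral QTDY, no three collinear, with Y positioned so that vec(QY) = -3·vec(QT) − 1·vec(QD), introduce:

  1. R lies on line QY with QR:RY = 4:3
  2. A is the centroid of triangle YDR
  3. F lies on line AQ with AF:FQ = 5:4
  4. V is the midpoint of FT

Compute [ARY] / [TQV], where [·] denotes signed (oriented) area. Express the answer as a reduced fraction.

Set Q = (0, 0), T = (1, 0), D = (0, 1), Y = (-3, -1); any affine frame gives the same invariant.
1. R lies on line QY with QR:RY = 4:3 ⇒ R = (-12/7, -4/7)
2. A is the centroid of triangle YDR ⇒ A = (-11/7, -4/21)
3. F lies on line AQ with AF:FQ = 5:4 ⇒ F = (-44/63, -16/189)
4. V is the midpoint of FT ⇒ V = (19/126, -8/189)
2·[ARY] = -3/7, 2·[TQV] = 8/189
[ARY]:[TQV] = -3/7:8/189 = -81/8

[ARY]:[TQV] = -81/8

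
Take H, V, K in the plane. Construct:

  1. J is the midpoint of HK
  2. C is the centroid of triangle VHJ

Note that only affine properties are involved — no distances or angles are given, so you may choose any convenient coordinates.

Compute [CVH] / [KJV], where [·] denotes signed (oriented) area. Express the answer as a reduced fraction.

Choose coordinates H = (0, 0), V = (1, 0), K = (0, 1).
1. J is the midpoint of HK ⇒ J = (0, 1/2)
2. C is the centroid of triangle VHJ ⇒ C = (1/3, 1/6)
2·[CVH] = -1/6, 2·[KJV] = 1/2
[CVH]:[KJV] = -1/6:1/2 = -1/3

[CVH]:[KJV] = -1/3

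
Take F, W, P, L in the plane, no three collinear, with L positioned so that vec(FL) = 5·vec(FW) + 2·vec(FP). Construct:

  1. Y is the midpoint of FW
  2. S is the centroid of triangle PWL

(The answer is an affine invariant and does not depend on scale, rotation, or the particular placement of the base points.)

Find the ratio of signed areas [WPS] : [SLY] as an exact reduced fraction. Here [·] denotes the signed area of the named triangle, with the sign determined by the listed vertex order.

Choose coordinates F = (0, 0), W = (1, 0), P = (0, 1), L = (5, 2).
1. Y is the midpoint of FW ⇒ Y = (1/2, 0)
2. S is the centroid of triangle PWL ⇒ S = (2, 1)
2·[WPS] = -2, 2·[SLY] = -3/2
[WPS]:[SLY] = -2:-3/2 = 4/3

[WPS]:[SLY] = 4/3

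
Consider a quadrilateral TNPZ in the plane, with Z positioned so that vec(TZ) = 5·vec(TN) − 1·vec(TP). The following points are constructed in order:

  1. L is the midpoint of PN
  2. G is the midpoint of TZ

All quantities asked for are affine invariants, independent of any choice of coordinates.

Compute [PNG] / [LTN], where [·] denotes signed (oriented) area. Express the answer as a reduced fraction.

[PNG]:[LTN] = 2

Assign T = (0, 0), N = (1, 0), P = (0, 1), Z = (5, -1) — the answer is frame-independent, so this choice is without loss of generality.
1. L is the midpoint of PN ⇒ L = (1/2, 1/2)
2. G is the midpoint of TZ ⇒ G = (5/2, -1/2)
2·[PNG] = 1, 2·[LTN] = 1/2
[PNG]:[LTN] = 1:1/2 = 2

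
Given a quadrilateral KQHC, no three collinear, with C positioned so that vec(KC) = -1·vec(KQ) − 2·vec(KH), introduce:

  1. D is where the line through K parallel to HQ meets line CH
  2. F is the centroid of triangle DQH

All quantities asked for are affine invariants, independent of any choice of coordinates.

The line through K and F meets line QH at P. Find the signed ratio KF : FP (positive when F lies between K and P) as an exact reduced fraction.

KF:FP = 2

Work in coordinates with K = (0, 0), Q = (1, 0), H = (0, 1), C = (-1, -2).
1. D is where the line through K parallel to HQ meets line CH ⇒ D = (-1/4, 1/4)
2. F is the centroid of triangle DQH ⇒ F = (1/4, 5/12)
line KF meets QH at P = (3/8, 5/8)
F = K + t·(P−K) with t = 2/3, so KF:FP = 2/3:1/3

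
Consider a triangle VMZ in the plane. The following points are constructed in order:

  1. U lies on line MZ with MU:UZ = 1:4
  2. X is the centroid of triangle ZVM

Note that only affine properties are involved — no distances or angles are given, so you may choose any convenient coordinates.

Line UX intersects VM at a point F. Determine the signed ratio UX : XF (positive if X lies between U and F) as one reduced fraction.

Set V = (0, 0), M = (1, 0), Z = (0, 1); any affine frame gives the same invariant.
1. U lies on line MZ with MU:UZ = 1:4 ⇒ U = (4/5, 1/5)
2. X is the centroid of triangle ZVM ⇒ X = (1/3, 1/3)
line UX meets VM at F = (3/2, 0)
X = U + t·(F−U) with t = -2/3, so UX:XF = -2/3:5/3

UX:XF = -2/5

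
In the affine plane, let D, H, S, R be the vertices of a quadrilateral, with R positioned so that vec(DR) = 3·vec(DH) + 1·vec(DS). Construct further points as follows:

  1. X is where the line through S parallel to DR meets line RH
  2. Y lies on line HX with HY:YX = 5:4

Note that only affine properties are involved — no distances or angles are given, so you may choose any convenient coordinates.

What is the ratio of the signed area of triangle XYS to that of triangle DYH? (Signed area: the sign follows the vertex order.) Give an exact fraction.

Choose coordinates D = (0, 0), H = (1, 0), S = (0, 1), R = (3, 1).
1. X is where the line through S parallel to DR meets line RH ⇒ X = (9, 4)
2. Y lies on line HX with HY:YX = 5:4 ⇒ Y = (49/9, 20/9)
2·[XYS] = -16/3, 2·[DYH] = -20/9
[XYS]:[DYH] = -16/3:-20/9 = 12/5

[XYS]:[DYH] = 12/5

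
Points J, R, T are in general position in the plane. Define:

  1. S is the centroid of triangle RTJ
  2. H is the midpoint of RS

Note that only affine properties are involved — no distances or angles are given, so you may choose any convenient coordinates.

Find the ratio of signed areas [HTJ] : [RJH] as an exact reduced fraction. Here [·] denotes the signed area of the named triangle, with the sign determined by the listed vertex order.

[HTJ]:[RJH] = -4

Set J = (0, 0), R = (1, 0), T = (0, 1); any affine frame gives the same invariant.
1. S is the centroid of triangle RTJ ⇒ S = (1/3, 1/3)
2. H is the midpoint of RS ⇒ H = (2/3, 1/6)
2·[HTJ] = 2/3, 2·[RJH] = -1/6
[HTJ]:[RJH] = 2/3:-1/6 = -4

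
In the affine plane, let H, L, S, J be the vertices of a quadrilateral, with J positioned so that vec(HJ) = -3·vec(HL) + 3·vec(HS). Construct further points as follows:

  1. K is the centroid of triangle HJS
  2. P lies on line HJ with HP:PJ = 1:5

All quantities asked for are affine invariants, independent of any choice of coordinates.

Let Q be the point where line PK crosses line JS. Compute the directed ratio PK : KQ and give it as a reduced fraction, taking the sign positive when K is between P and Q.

Work in coordinates with H = (0, 0), L = (1, 0), S = (0, 1), J = (-3, 3).
1. K is the centroid of triangle HJS ⇒ K = (-1, 4/3)
2. P lies on line HJ with HP:PJ = 1:5 ⇒ P = (-1/2, 1/2)
line PK meets JS at Q = (-4/3, 17/9)
K = P + t·(Q−P) with t = 3/5, so PK:KQ = 3/5:2/5

PK:KQ = 3/2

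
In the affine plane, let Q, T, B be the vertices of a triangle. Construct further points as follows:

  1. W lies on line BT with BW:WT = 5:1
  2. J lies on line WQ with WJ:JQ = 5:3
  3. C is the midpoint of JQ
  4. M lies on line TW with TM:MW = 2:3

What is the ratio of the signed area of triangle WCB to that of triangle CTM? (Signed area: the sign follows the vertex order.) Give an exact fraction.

[WCB]:[CTM] = -25/2

Choose coordinates Q = (0, 0), T = (1, 0), B = (0, 1).
1. W lies on line BT with BW:WT = 5:1 ⇒ W = (5/6, 1/6)
2. J lies on line WQ with WJ:JQ = 5:3 ⇒ J = (5/16, 1/16)
3. C is the midpoint of JQ ⇒ C = (5/32, 1/32)
4. M lies on line TW with TM:MW = 2:3 ⇒ M = (14/15, 1/15)
2·[WCB] = -65/96, 2·[CTM] = 13/240
[WCB]:[CTM] = -65/96:13/240 = -25/2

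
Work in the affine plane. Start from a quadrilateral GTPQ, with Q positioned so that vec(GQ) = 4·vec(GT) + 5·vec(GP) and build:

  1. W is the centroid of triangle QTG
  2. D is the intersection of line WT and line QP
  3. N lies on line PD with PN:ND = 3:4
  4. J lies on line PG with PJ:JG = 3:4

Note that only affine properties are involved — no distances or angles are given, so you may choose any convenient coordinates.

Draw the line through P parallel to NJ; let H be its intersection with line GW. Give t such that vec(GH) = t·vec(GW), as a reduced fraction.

Choose coordinates G = (0, 0), T = (1, 0), P = (0, 1), Q = (4, 5).
1. W is the centroid of triangle QTG ⇒ W = (5/3, 5/3)
2. D is the intersection of line WT and line QP ⇒ D = (7/3, 10/3)
3. N lies on line PD with PN:ND = 3:4 ⇒ N = (1, 2)
4. J lies on line PG with PJ:JG = 3:4 ⇒ J = (0, 4/7)
through P parallel to NJ: direction (-1, -10/7); meets GW at H = (-7/3, -7/3)
H = G + t·(W−G) with t = -7/5

t = -7/5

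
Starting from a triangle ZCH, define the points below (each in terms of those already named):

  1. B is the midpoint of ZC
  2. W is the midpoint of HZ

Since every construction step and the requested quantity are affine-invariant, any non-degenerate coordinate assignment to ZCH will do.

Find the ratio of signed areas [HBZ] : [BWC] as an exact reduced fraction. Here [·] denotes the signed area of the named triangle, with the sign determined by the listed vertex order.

Set Z = (0, 0), C = (1, 0), H = (0, 1); any affine frame gives the same invariant.
1. B is the midpoint of ZC ⇒ B = (1/2, 0)
2. W is the midpoint of HZ ⇒ W = (0, 1/2)
2·[HBZ] = -1/2, 2·[BWC] = -1/4
[HBZ]:[BWC] = -1/2:-1/4 = 2

[HBZ]:[BWC] = 2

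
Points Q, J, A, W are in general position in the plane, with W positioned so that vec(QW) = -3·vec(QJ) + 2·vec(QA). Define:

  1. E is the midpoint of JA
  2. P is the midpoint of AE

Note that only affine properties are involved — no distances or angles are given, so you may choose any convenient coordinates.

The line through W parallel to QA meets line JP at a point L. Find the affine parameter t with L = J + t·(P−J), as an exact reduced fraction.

t = 16/3

Assign Q = (0, 0), J = (1, 0), A = (0, 1), W = (-3, 2) — the answer is frame-independent, so this choice is without loss of generality.
1. E is the midpoint of JA ⇒ E = (1/2, 1/2)
2. P is the midpoint of AE ⇒ P = (1/4, 3/4)
through W parallel to QA: direction (0, 1); meets JP at L = (-3, 4)
L = J + t·(P−J) with t = 16/3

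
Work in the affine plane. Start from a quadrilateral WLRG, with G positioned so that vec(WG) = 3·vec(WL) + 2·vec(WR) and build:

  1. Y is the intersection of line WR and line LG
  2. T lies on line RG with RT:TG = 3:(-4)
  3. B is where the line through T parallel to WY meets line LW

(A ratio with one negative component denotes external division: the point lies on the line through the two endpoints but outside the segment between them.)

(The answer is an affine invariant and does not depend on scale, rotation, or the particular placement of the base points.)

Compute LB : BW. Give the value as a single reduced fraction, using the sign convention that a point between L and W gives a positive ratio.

Work in coordinates with W = (0, 0), L = (1, 0), R = (0, 1), G = (3, 2).
1. Y is the intersection of line WR and line LG ⇒ Y = (0, -1)
2. T lies on line RG with RT:TG = 3:(-4) ⇒ T = (-9, -2)
3. B is where the line through T parallel to WY meets line LW ⇒ B = (-9, 0)
B = L + t·(W−L) with t = 10, so LB:BW = t:(1−t) = 10:-9

LB:BW = -10/9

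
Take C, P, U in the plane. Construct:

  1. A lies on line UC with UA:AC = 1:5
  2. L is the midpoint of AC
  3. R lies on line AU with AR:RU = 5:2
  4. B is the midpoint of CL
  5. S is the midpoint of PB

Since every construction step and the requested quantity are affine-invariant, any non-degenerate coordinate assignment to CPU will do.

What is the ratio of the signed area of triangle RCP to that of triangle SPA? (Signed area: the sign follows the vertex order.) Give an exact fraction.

Work in coordinates with C = (0, 0), P = (1, 0), U = (0, 1).
1. A lies on line UC with UA:AC = 1:5 ⇒ A = (0, 5/6)
2. L is the midpoint of AC ⇒ L = (0, 5/12)
3. R lies on line AU with AR:RU = 5:2 ⇒ R = (0, 20/21)
4. B is the midpoint of CL ⇒ B = (0, 5/24)
5. S is the midpoint of PB ⇒ S = (1/2, 5/48)
2·[RCP] = 20/21, 2·[SPA] = 5/16
[RCP]:[SPA] = 20/21:5/16 = 64/21

[RCP]:[SPA] = 64/21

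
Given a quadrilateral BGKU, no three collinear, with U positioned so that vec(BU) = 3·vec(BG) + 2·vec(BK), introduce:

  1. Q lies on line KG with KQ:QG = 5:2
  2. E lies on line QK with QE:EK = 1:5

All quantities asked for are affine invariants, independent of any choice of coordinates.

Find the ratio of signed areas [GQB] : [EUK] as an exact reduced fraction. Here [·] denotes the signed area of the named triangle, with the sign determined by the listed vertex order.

[GQB]:[EUK] = 3/25

Set B = (0, 0), G = (1, 0), K = (0, 1), U = (3, 2); any affine frame gives the same invariant.
1. Q lies on line KG with KQ:QG = 5:2 ⇒ Q = (5/7, 2/7)
2. E lies on line QK with QE:EK = 1:5 ⇒ E = (25/42, 17/42)
2·[GQB] = 2/7, 2·[EUK] = 50/21
[GQB]:[EUK] = 2/7:50/21 = 3/25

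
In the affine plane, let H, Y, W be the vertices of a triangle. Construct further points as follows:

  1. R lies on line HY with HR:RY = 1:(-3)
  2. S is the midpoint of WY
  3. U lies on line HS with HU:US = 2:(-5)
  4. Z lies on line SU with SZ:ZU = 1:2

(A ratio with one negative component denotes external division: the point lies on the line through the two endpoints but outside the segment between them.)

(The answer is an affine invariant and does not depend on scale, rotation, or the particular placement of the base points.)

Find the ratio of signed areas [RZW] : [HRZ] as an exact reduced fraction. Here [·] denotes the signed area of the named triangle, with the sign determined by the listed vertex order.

[RZW]:[HRZ] = -11/2

Choose coordinates H = (0, 0), Y = (1, 0), W = (0, 1).
1. R lies on line HY with HR:RY = 1:(-3) ⇒ R = (-1/2, 0)
2. S is the midpoint of WY ⇒ S = (1/2, 1/2)
3. U lies on line HS with HU:US = 2:(-5) ⇒ U = (-1/3, -1/3)
4. Z lies on line SU with SZ:ZU = 1:2 ⇒ Z = (2/9, 2/9)
2·[RZW] = 11/18, 2·[HRZ] = -1/9
[RZW]:[HRZ] = 11/18:-1/9 = -11/2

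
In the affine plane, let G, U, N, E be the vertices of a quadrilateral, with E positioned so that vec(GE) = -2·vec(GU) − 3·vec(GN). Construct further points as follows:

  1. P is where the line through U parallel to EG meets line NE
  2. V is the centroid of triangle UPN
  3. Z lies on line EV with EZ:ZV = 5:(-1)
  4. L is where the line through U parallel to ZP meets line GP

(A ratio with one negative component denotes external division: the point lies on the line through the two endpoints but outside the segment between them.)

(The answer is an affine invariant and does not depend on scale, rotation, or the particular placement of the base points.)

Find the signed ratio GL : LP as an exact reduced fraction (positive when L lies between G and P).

Assign G = (0, 0), U = (1, 0), N = (0, 1), E = (-2, -3) — the answer is frame-independent, so this choice is without loss of generality.
1. P is where the line through U parallel to EG meets line NE ⇒ P = (-5, -9)
2. V is the centroid of triangle UPN ⇒ V = (-4/3, -8/3)
3. Z lies on line EV with EZ:ZV = 5:(-1) ⇒ Z = (-7/6, -31/12)
4. L is where the line through U parallel to ZP meets line GP ⇒ L = (-385/29, -693/29)
L = G + t·(P−G) with t = 77/29, so GL:LP = t:(1−t) = 77/29:-48/29

GL:LP = -77/48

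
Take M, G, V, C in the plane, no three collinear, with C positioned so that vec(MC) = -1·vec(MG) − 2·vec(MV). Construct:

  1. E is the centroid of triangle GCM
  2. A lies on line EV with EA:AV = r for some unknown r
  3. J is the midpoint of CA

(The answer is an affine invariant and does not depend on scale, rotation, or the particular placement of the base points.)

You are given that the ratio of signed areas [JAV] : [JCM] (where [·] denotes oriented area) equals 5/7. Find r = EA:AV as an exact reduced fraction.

Assign M = (0, 0), G = (1, 0), V = (0, 1), C = (-1, -2) — the answer is frame-independent, so this choice is without loss of generality.
1. E is the centroid of triangle GCM ⇒ E = (0, -2/3)
2. With EA:AV = r, write λ = r/(r+1) so A = E + λ·(V−E); A is affine-linear in λ
3. J is the midpoint of CA ⇒ J is an affine combination of earlier points and hence also affine-linear in λ
Every point depending on A is an affine combination of A and λ-independent points, so each such coordinate is linear in λ; the λ² term in each signed area is a multiple of (V−E)×(V−E) = 0, so 2·[JAV] and 2·[JCM] are each linear in λ. Evaluating at λ=0 and λ=1:
  2·[JAV] = -5/6·λ + 5/6,   2·[JCM] = 5/6·λ − 1/3
So [JAV]:[JCM] = (-5/6·λ + 5/6) / (5/6·λ − 1/3). Setting this equal to 5/7:
  -5/6·λ + 5/6 = 5/7·(5/6·λ − 1/3)  ⇒  λ = 3/4
Then r = λ/(1−λ) = (3/4)/(1/4) = 3. Check: with r = 3, A = (0, 7/12) and [JAV]:[JCM] = 5/7 as required.

r = 3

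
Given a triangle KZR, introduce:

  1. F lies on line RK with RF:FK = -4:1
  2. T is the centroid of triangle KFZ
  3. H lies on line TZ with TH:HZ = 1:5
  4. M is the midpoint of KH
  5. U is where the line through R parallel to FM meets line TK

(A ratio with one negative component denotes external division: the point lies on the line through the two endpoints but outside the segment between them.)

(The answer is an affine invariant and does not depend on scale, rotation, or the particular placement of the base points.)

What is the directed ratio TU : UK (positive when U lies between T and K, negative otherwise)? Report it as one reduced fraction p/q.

Assign K = (0, 0), Z = (1, 0), R = (0, 1) — the answer is frame-independent, so this choice is without loss of generality.
1. F lies on line RK with RF:FK = -4:1 ⇒ F = (0, -1/3)
2. T is the centroid of triangle KFZ ⇒ T = (1/3, -1/9)
3. H lies on line TZ with TH:HZ = 1:5 ⇒ H = (4/9, -5/54)
4. M is the midpoint of KH ⇒ M = (2/9, -5/108)
5. U is where the line through R parallel to FM meets line TK ⇒ U = (-8/13, 8/39)
U = T + t·(K−T) with t = 37/13, so TU:UK = t:(1−t) = 37/13:-24/13

TU:UK = -37/24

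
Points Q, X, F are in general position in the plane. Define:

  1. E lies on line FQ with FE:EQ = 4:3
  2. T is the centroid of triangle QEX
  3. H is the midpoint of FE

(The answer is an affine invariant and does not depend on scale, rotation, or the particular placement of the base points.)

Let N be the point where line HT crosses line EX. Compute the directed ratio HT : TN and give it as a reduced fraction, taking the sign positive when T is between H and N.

Choose coordinates Q = (0, 0), X = (1, 0), F = (0, 1).
1. E lies on line FQ with FE:EQ = 4:3 ⇒ E = (0, 3/7)
2. T is the centroid of triangle QEX ⇒ T = (1/3, 1/7)
3. H is the midpoint of FE ⇒ H = (0, 5/7)
line HT meets EX at N = (2/9, 1/3)
T = H + t·(N−H) with t = 3/2, so HT:TN = 3/2:-1/2

HT:TN = -3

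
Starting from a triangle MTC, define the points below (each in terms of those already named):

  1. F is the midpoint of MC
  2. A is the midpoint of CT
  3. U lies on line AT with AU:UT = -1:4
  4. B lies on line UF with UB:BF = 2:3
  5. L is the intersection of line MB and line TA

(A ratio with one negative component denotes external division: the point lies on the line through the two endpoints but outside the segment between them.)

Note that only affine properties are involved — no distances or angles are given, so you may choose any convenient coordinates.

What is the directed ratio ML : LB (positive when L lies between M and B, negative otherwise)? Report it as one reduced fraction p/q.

Choose coordinates M = (0, 0), T = (1, 0), C = (0, 1).
1. F is the midpoint of MC ⇒ F = (0, 1/2)
2. A is the midpoint of CT ⇒ A = (1/2, 1/2)
3. U lies on line AT with AU:UT = -1:4 ⇒ U = (1/3, 2/3)
4. B lies on line UF with UB:BF = 2:3 ⇒ B = (1/5, 3/5)
5. L is the intersection of line MB and line TA ⇒ L = (1/4, 3/4)
L = M + t·(B−M) with t = 5/4, so ML:LB = t:(1−t) = 5/4:-1/4

ML:LB = -5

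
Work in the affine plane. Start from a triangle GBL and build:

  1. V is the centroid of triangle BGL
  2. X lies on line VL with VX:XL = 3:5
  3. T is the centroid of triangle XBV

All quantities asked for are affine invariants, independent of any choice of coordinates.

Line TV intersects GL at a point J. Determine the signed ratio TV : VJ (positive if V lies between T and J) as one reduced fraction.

Work in coordinates with G = (0, 0), B = (1, 0), L = (0, 1).
1. V is the centroid of triangle BGL ⇒ V = (1/3, 1/3)
2. X lies on line VL with VX:XL = 3:5 ⇒ X = (5/24, 7/12)
3. T is the centroid of triangle XBV ⇒ T = (37/72, 11/36)
line TV meets GL at J = (0, 5/13)
V = T + t·(J−T) with t = 13/37, so TV:VJ = 13/37:24/37

TV:VJ = 13/24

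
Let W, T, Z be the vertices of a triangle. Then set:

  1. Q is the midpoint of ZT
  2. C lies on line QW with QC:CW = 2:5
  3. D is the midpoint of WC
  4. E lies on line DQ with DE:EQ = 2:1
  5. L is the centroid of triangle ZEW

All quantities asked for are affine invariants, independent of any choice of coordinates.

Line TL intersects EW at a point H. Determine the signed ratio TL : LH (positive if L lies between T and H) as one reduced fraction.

Work in coordinates with W = (0, 0), T = (1, 0), Z = (0, 1).
1. Q is the midpoint of ZT ⇒ Q = (1/2, 1/2)
2. C lies on line QW with QC:CW = 2:5 ⇒ C = (5/14, 5/14)
3. D is the midpoint of WC ⇒ D = (5/28, 5/28)
4. E lies on line DQ with DE:EQ = 2:1 ⇒ E = (11/28, 11/28)
5. L is the centroid of triangle ZEW ⇒ L = (11/84, 13/28)
line TL meets EW at H = (39/112, 39/112)
L = T + t·(H−T) with t = 4/3, so TL:LH = 4/3:-1/3

TL:LH = -4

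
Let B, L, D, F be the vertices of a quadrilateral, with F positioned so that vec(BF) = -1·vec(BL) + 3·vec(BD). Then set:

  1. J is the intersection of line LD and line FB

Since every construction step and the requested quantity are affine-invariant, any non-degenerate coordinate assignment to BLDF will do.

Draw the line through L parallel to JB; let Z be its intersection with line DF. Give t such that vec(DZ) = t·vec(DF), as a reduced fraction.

t = -2

Assign B = (0, 0), L = (1, 0), D = (0, 1), F = (-1, 3) — the answer is frame-independent, so this choice is without loss of generality.
1. J is the intersection of line LD and line FB ⇒ J = (-1/2, 3/2)
through L parallel to JB: direction (1/2, -3/2); meets DF at Z = (2, -3)
Z = D + t·(F−D) with t = -2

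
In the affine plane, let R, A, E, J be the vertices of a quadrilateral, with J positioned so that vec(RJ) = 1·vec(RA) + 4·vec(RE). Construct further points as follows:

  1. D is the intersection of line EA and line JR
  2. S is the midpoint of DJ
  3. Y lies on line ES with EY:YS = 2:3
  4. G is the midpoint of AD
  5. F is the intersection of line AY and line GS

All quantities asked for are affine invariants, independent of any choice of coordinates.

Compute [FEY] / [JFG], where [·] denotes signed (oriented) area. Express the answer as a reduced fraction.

Assign R = (0, 0), A = (1, 0), E = (0, 1), J = (1, 4) — the answer is frame-independent, so this choice is without loss of generality.
1. D is the intersection of line EA and line JR ⇒ D = (1/5, 4/5)
2. S is the midpoint of DJ ⇒ S = (3/5, 12/5)
3. Y lies on line ES with EY:YS = 2:3 ⇒ Y = (6/25, 39/25)
4. G is the midpoint of AD ⇒ G = (3/5, 2/5)
5. F is the intersection of line AY and line GS ⇒ F = (3/5, 78/95)
2·[FEY] = -36/95, 2·[JFG] = 16/95
[FEY]:[JFG] = -36/95:16/95 = -9/4

[FEY]:[JFG] = -9/4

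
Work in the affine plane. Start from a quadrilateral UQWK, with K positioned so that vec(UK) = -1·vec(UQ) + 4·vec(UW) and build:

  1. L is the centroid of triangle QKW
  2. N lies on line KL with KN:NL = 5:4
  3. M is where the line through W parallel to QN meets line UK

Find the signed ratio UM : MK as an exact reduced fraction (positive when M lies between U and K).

Work in coordinates with U = (0, 0), Q = (1, 0), W = (0, 1), K = (-1, 4).
1. L is the centroid of triangle QKW ⇒ L = (0, 5/3)
2. N lies on line KL with KN:NL = 5:4 ⇒ N = (-4/9, 73/27)
3. M is where the line through W parallel to QN meets line UK ⇒ M = (-39/83, 156/83)
M = U + t·(K−U) with t = 39/83, so UM:MK = t:(1−t) = 39/83:44/83

UM:MK = 39/44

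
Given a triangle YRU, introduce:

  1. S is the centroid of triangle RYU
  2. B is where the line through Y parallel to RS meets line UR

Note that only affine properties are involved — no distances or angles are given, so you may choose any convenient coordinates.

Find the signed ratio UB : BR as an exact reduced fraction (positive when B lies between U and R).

UB:BR = -2

Assign Y = (0, 0), R = (1, 0), U = (0, 1) — the answer is frame-independent, so this choice is without loss of generality.
1. S is the centroid of triangle RYU ⇒ S = (1/3, 1/3)
2. B is where the line through Y parallel to RS meets line UR ⇒ B = (2, -1)
B = U + t·(R−U) with t = 2, so UB:BR = t:(1−t) = 2:-1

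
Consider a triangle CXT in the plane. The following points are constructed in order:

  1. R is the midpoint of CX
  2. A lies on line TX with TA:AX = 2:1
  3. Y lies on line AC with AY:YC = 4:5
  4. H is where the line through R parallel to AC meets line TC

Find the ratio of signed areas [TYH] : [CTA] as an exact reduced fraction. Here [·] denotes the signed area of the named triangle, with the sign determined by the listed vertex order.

[TYH]:[CTA] = 25/36

Set C = (0, 0), X = (1, 0), T = (0, 1); any affine frame gives the same invariant.
1. R is the midpoint of CX ⇒ R = (1/2, 0)
2. A lies on line TX with TA:AX = 2:1 ⇒ A = (2/3, 1/3)
3. Y lies on line AC with AY:YC = 4:5 ⇒ Y = (10/27, 5/27)
4. H is where the line through R parallel to AC meets line TC ⇒ H = (0, -1/4)
2·[TYH] = -25/54, 2·[CTA] = -2/3
[TYH]:[CTA] = -25/54:-2/3 = 25/36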